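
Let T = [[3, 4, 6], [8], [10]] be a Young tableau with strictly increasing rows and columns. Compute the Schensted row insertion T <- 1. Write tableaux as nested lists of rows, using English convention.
In row 1, 1 replaces 3 (the leftmost entry greater than 1); 3 is bumped to row 2. In row 2, 3 replaces 8 (the leftmost entry greater than 3); 8 is bumped to row 3. In row 3, 8 replaces 10 (the leftmost entry greater than 8); 10 is bumped to row 4. 10 starts a new row 4. The new tableau is [[1, 4, 6], [3], [8], [10]].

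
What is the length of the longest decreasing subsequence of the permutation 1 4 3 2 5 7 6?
3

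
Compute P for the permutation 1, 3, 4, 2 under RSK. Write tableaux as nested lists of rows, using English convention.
Insert 1: appended to row 1. P = [[1]].
Insert 3: appended to row 1. P = [[1, 3]].
Insert 4: appended to row 1. P = [[1, 3, 4]].
Insert 2: 2 bumps 3 from row 1; 3 starts row 2. P = [[1, 2, 4], [3]].

So P = [[1, 2, 4], [3]].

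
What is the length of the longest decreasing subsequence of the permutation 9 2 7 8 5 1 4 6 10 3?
5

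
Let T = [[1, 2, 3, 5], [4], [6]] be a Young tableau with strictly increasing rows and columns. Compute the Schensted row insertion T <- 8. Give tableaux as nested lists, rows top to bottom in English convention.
8 is larger than every entry of row 1, so it is appended to row 1. The new tableau is [[1, 2, 3, 5, 8], [4], [6]].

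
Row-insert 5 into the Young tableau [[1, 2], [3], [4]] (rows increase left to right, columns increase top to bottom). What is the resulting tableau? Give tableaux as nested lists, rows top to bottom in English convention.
[[1, 2, 5], [3], [4]]

5 is larger than every entry of row 1, so it is appended to row 1. The new tableau is [[1, 2, 5], [3], [4]].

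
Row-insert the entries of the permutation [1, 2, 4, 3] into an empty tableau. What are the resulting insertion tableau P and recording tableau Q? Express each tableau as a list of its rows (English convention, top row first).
Insert each entry of the permutation into P by Schensted row insertion, recording in Q the position of each new cell.

Insert 1: appended to row 1. P = [[1]].
Insert 2: appended to row 1. P = [[1, 2]].
Insert 4: appended to row 1. P = [[1, 2, 4]].
Insert 3: 3 bumps 4 from row 1; 4 starts row 2. P = [[1, 2, 3], [4]].

So P = [[1, 2, 3], [4]], Q = [[1, 2, 3], [4]].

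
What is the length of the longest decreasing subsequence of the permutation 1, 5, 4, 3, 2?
4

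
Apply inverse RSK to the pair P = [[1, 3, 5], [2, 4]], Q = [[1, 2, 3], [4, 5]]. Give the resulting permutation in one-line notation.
Reverse the RSK construction: for i from n down to 1, find the cell of Q containing i, remove the entry at that cell from P, and reverse-bump it up through P; the value ejected from row 1 is w(i).

Step i=5: Q has 5 at row 2, column 2; remove 4 from row 2 of P and reverse-bump: 4 enters row 1 and ejects 3. So w(5) = 3. P is now [[1, 4, 5], [2]].
Step i=4: Q has 4 at row 2, column 1; remove 2 from row 2 of P and reverse-bump: 2 enters row 1 and ejects 1. So w(4) = 1. P is now [[2, 4, 5]].
Step i=3: Q has 3 at row 1, column 3; remove that cell from P, ejecting 5. So w(3) = 5. P is now [[2, 4]].
Step i=2: Q has 2 at row 1, column 2; remove that cell from P, ejecting 4. So w(2) = 4. P is now [[2]].
Step i=1: Q has 1 at row 1, column 1; remove that cell from P, ejecting 2. So w(1) = 2. P is now [].

So w = 2 4 5 1 3.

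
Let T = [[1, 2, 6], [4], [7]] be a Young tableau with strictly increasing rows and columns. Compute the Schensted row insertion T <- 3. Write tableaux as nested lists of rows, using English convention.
In row 1, 3 replaces 6 (the leftmost entry greater than 3); 6 is bumped to row 2. 6 is appended to row 2. The new tableau is [[1, 2, 3], [4, 6], [7]].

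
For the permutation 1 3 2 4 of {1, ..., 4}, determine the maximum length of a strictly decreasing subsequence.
2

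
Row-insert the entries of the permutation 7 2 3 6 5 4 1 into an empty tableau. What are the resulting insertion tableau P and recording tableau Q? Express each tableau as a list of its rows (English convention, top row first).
Insert each entry of the permutation into P by Schensted row insertion, recording in Q the position of each new cell.

After inserting 7: P = [[7]].
After inserting 2: P = [[2], [7]].
After inserting 3: P = [[2, 3], [7]].
After inserting 6: P = [[2, 3, 6], [7]].
After inserting 5: P = [[2, 3, 5], [6], [7]].
After inserting 4: P = [[2, 3, 4], [5], [6], [7]].
After inserting 1: P = [[1, 3, 4], [2], [5], [6], [7]].

So P = [[1, 3, 4], [2], [5], [6], [7]], Q = [[1, 3, 4], [2], [5], [6], [7]].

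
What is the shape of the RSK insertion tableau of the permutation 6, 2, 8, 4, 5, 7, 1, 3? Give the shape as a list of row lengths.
[4, 2, 2]

Row-insert each entry into an empty tableau.

After inserting 6: P = [[6]].
After inserting 2: P = [[2], [6]].
After inserting 8: P = [[2, 8], [6]].
After inserting 4: P = [[2, 4], [6, 8]].
After inserting 5: P = [[2, 4, 5], [6, 8]].
After inserting 7: P = [[2, 4, 5, 7], [6, 8]].
After inserting 1: P = [[1, 4, 5, 7], [2, 8], [6]].
After inserting 3: P = [[1, 3, 5, 7], [2, 4], [6, 8]].

The final insertion tableau P = [[1, 3, 5, 7], [2, 4], [6, 8]] has shape [4, 2, 2].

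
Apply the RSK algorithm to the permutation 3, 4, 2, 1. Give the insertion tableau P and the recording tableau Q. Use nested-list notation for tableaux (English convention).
P = [[1, 4], [2], [3]], Q = [[1, 2], [3], [4]]

Insert each entry of the permutation into P by Schensted row insertion, recording in Q the position of each new cell.

Insert 3: appended to row 1. P = [[3]].
Insert 4: appended to row 1. P = [[3, 4]].
Insert 2: 2 bumps 3 from row 1; 3 starts row 2. P = [[2, 4], [3]].
Insert 1: 1 bumps 2 from row 1; 2 bumps 3 from row 2; 3 starts row 3. P = [[1, 4], [2], [3]].

So P = [[1, 4], [2], [3]], Q = [[1, 2], [3], [4]].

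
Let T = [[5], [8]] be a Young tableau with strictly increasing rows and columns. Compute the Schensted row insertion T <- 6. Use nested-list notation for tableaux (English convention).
[[5, 6], [8]]

6 is larger than every entry of row 1, so it is appended to row 1. The new tableau is [[5, 6], [8]].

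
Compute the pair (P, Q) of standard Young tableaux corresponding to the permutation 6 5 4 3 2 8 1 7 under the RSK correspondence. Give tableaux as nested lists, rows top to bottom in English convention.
P = [[1, 7], [2, 8], [3], [4], [5], [6]], Q = [[1, 6], [2, 8], [3], [4], [5], [7]]

Insert each entry of the permutation into P by Schensted row insertion, recording in Q the position of each new cell.

Insert 6: appended to row 1. P = [[6]].
Insert 5: 5 bumps 6 from row 1; 6 starts row 2. P = [[5], [6]].
Insert 4: 4 bumps 5 from row 1; 5 bumps 6 from row 2; 6 starts row 3. P = [[4], [5], [6]].
Insert 3: 3 bumps 4 from row 1; 4 bumps 5 from row 2; 5 bumps 6 from row 3; 6 starts row 4. P = [[3], [4], [5], [6]].
Insert 2: 2 bumps 3 from row 1; 3 bumps 4 from row 2; 4 bumps 5 from row 3; 5 bumps 6 from row 4; 6 starts row 5. P = [[2], [3], [4], [5], [6]].
Insert 8: appended to row 1. P = [[2, 8], [3], [4], [5], [6]].
Insert 1: 1 bumps 2 from row 1; 2 bumps 3 from row 2; 3 bumps 4 from row 3; 4 bumps 5 from row 4; 5 bumps 6 from row 5; 6 starts row 6. P = [[1, 8], [2], [3], [4], [5], [6]].
Insert 7: 7 bumps 8 from row 1; 8 appends to row 2. P = [[1, 7], [2, 8], [3], [4], [5], [6]].

So P = [[1, 7], [2, 8], [3], [4], [5], [6]], Q = [[1, 6], [2, 8], [3], [4], [5], [7]].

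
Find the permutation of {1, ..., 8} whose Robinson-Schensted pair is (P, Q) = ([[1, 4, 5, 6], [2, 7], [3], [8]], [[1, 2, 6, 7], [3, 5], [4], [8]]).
3 8 7 2 4 5 6 1

Reverse the RSK construction: for i from n down to 1, find the cell of Q containing i, remove the entry at that cell from P, and reverse-bump it up through P; the value ejected from row 1 is w(i).

Step i=8: Q has 8 at row 4, column 1; remove 8 from row 4 of P and reverse-bump: 8 enters row 3 and ejects 3; 3 enters row 2 and ejects 2; 2 enters row 1 and ejects 1. So w(8) = 1. P is now [[2, 4, 5, 6], [3, 7], [8]].
Step i=7: Q has 7 at row 1, column 4; remove that cell from P, ejecting 6. So w(7) = 6. P is now [[2, 4, 5], [3, 7], [8]].
Step i=6: Q has 6 at row 1, column 3; remove that cell from P, ejecting 5. So w(6) = 5. P is now [[2, 4], [3, 7], [8]].
Step i=5: Q has 5 at row 2, column 2; remove 7 from row 2 of P and reverse-bump: 7 enters row 1 and ejects 4. So w(5) = 4. P is now [[2, 7], [3], [8]].
Step i=4: Q has 4 at row 3, column 1; remove 8 from row 3 of P and reverse-bump: 8 enters row 2 and ejects 3; 3 enters row 1 and ejects 2. So w(4) = 2. P is now [[3, 7], [8]].
Step i=3: Q has 3 at row 2, column 1; remove 8 from row 2 of P and reverse-bump: 8 enters row 1 and ejects 7. So w(3) = 7. P is now [[3, 8]].
Step i=2: Q has 2 at row 1, column 2; remove that cell from P, ejecting 8. So w(2) = 8. P is now [[3]].
Step i=1: Q has 1 at row 1, column 1; remove that cell from P, ejecting 3. So w(1) = 3. P is now [].

So w = 3 8 7 2 4 5 6 1.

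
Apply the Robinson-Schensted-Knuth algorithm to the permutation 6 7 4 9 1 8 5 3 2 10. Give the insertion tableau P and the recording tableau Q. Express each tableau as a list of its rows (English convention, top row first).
Insert each entry of the permutation into P by Schensted row insertion, recording in Q the position of each new cell.

After inserting 6: P = [[6]].
After inserting 7: P = [[6, 7]].
After inserting 4: P = [[4, 7], [6]].
After inserting 9: P = [[4, 7, 9], [6]].
After inserting 1: P = [[1, 7, 9], [4], [6]].
After inserting 8: P = [[1, 7, 8], [4, 9], [6]].
After inserting 5: P = [[1, 5, 8], [4, 7], [6, 9]].
After inserting 3: P = [[1, 3, 8], [4, 5], [6, 7], [9]].
After inserting 2: P = [[1, 2, 8], [3, 5], [4, 7], [6], [9]].
After inserting 10: P = [[1, 2, 8, 10], [3, 5], [4, 7], [6], [9]].

So P = [[1, 2, 8, 10], [3, 5], [4, 7], [6], [9]], Q = [[1, 2, 4, 10], [3, 6], [5, 7], [8], [9]].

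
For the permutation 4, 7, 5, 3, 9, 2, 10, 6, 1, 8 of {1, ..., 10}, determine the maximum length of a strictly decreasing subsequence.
5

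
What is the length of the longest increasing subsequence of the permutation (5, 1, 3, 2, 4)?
3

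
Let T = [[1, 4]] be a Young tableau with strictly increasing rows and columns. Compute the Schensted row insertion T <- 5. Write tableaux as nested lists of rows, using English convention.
[[1, 4, 5]]

5 is larger than every entry of row 1, so it is appended to row 1. The new tableau is [[1, 4, 5]].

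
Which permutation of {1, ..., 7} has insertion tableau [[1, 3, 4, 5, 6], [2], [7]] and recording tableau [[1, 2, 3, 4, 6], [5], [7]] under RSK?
Reverse the RSK construction: for i from n down to 1, find the cell of Q containing i, remove the entry at that cell from P, and reverse-bump it up through P; the value ejected from row 1 is w(i).

Step i=7: Q has 7 at row 3, column 1; remove 7 from row 3 of P and reverse-bump: 7 enters row 2 and ejects 2; 2 enters row 1 and ejects 1. So w(7) = 1. P is now [[2, 3, 4, 5, 6], [7]].
Step i=6: Q has 6 at row 1, column 5; remove that cell from P, ejecting 6. So w(6) = 6. P is now [[2, 3, 4, 5], [7]].
Step i=5: Q has 5 at row 2, column 1; remove 7 from row 2 of P and reverse-bump: 7 enters row 1 and ejects 5. So w(5) = 5. P is now [[2, 3, 4, 7]].
Step i=4: Q has 4 at row 1, column 4; remove that cell from P, ejecting 7. So w(4) = 7. P is now [[2, 3, 4]].
Step i=3: Q has 3 at row 1, column 3; remove that cell from P, ejecting 4. So w(3) = 4. P is now [[2, 3]].
Step i=2: Q has 2 at row 1, column 2; remove that cell from P, ejecting 3. So w(2) = 3. P is now [[2]].
Step i=1: Q has 1 at row 1, column 1; remove that cell from P, ejecting 2. So w(1) = 2. P is now [].

So w = 2 3 4 7 5 6 1.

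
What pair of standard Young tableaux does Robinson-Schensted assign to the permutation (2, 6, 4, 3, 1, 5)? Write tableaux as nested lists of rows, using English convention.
P = [[1, 3, 5], [2], [4], [6]], Q = [[1, 2, 6], [3], [4], [5]]

Insert each entry of the permutation into P by Schensted row insertion, recording in Q the position of each new cell.

Insert 2: appended to row 1. P = [[2]], Q = [[1]].
Insert 6: appended to row 1. P = [[2, 6]], Q = [[1, 2]].
Insert 4: 4 bumps 6 from row 1; 6 starts row 2. P = [[2, 4], [6]], Q = [[1, 2], [3]].
Insert 3: 3 bumps 4 from row 1; 4 bumps 6 from row 2; 6 starts row 3. P = [[2, 3], [4], [6]], Q = [[1, 2], [3], [4]].
Insert 1: 1 bumps 2 from row 1; 2 bumps 4 from row 2; 4 bumps 6 from row 3; 6 starts row 4. P = [[1, 3], [2], [4], [6]], Q = [[1, 2], [3], [4], [5]].
Insert 5: appended to row 1. P = [[1, 3, 5], [2], [4], [6]], Q = [[1, 2, 6], [3], [4], [5]].

So P = [[1, 3, 5], [2], [4], [6]], Q = [[1, 2, 6], [3], [4], [5]].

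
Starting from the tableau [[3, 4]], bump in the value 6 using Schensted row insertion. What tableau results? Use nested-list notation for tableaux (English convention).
6 is larger than every entry of row 1, so it is appended to row 1. The new tableau is [[3, 4, 6]].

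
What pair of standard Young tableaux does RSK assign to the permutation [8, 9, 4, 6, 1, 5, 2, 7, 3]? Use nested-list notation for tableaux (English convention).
Insert each entry of the permutation into P by Schensted row insertion, recording in Q the position of each new cell.

After inserting 8: P = [[8]].
After inserting 9: P = [[8, 9]].
After inserting 4: P = [[4, 9], [8]].
After inserting 6: P = [[4, 6], [8, 9]].
After inserting 1: P = [[1, 6], [4, 9], [8]].
After inserting 5: P = [[1, 5], [4, 6], [8, 9]].
After inserting 2: P = [[1, 2], [4, 5], [6, 9], [8]].
After inserting 7: P = [[1, 2, 7], [4, 5], [6, 9], [8]].
After inserting 3: P = [[1, 2, 3], [4, 5, 7], [6, 9], [8]].

So P = [[1, 2, 3], [4, 5, 7], [6, 9], [8]], Q = [[1, 2, 8], [3, 4, 9], [5, 6], [7]].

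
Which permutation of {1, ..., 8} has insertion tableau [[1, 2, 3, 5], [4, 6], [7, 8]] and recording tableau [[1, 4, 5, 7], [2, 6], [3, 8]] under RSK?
7 4 1 2 8 3 6 5

Reverse RSK: for i = n, n-1, ..., 1, locate i in Q, remove the corresponding corner cell from P, and reverse-bump its entry up through P; the value ejected from row 1 is w(i).

So w = 7 4 1 2 8 3 6 5.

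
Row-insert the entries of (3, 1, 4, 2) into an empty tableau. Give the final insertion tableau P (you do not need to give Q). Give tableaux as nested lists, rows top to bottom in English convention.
P = [[1, 2], [3, 4]]

Insert 3: appended to row 1. P = [[3]].
Insert 1: 1 bumps 3 from row 1; 3 starts row 2. P = [[1], [3]].
Insert 4: appended to row 1. P = [[1, 4], [3]].
Insert 2: 2 bumps 4 from row 1; 4 appends to row 2. P = [[1, 2], [3, 4]].

So P = [[1, 2], [3, 4]].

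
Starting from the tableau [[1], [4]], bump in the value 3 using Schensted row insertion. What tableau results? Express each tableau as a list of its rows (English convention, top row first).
[[1, 3], [4]]

3 is larger than every entry of row 1, so it is appended to row 1. The new tableau is [[1, 3], [4]].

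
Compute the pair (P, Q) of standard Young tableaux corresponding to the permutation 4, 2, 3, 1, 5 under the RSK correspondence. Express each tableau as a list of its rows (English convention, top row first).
P = [[1, 3, 5], [2], [4]], Q = [[1, 3, 5], [2], [4]]

Insert each entry of the permutation into P by Schensted row insertion, recording in Q the position of each new cell.

Insert 4: appended to row 1. P = [[4]], Q = [[1]].
Insert 2: 2 bumps 4 from row 1; 4 starts row 2. P = [[2], [4]], Q = [[1], [2]].
Insert 3: appended to row 1. P = [[2, 3], [4]], Q = [[1, 3], [2]].
Insert 1: 1 bumps 2 from row 1; 2 bumps 4 from row 2; 4 starts row 3. P = [[1, 3], [2], [4]], Q = [[1, 3], [2], [4]].
Insert 5: appended to row 1. P = [[1, 3, 5], [2], [4]], Q = [[1, 3, 5], [2], [4]].

So P = [[1, 3, 5], [2], [4]], Q = [[1, 3, 5], [2], [4]].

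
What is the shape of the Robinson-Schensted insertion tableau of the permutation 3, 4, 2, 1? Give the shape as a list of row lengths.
[2, 1, 1]

Row-insert each entry into an empty tableau.

After inserting 3: P = [[3]].
After inserting 4: P = [[3, 4]].
After inserting 2: P = [[2, 4], [3]].
After inserting 1: P = [[1, 4], [2], [3]].

The final insertion tableau P = [[1, 4], [2], [3]] has shape [2, 1, 1].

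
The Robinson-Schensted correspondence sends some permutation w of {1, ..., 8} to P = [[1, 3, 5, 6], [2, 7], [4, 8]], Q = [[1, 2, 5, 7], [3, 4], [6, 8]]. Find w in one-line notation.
Reverse the RSK construction: for i from n down to 1, find the cell of Q containing i, remove the entry at that cell from P, and reverse-bump it up through P; the value ejected from row 1 is w(i).

Step i=8: Q has 8 at row 3, column 2; remove 8 from row 3 of P and reverse-bump: 8 enters row 2 and ejects 7; 7 enters row 1 and ejects 6. So w(8) = 6. P is now [[1, 3, 5, 7], [2, 8], [4]].
Step i=7: Q has 7 at row 1, column 4; remove that cell from P, ejecting 7. So w(7) = 7. P is now [[1, 3, 5], [2, 8], [4]].
Step i=6: Q has 6 at row 3, column 1; remove 4 from row 3 of P and reverse-bump: 4 enters row 2 and ejects 2; 2 enters row 1 and ejects 1. So w(6) = 1. P is now [[2, 3, 5], [4, 8]].
Step i=5: Q has 5 at row 1, column 3; remove that cell from P, ejecting 5. So w(5) = 5. P is now [[2, 3], [4, 8]].
Step i=4: Q has 4 at row 2, column 2; remove 8 from row 2 of P and reverse-bump: 8 enters row 1 and ejects 3. So w(4) = 3. P is now [[2, 8], [4]].
Step i=3: Q has 3 at row 2, column 1; remove 4 from row 2 of P and reverse-bump: 4 enters row 1 and ejects 2. So w(3) = 2. P is now [[4, 8]].
Step i=2: Q has 2 at row 1, column 2; remove that cell from P, ejecting 8. So w(2) = 8. P is now [[4]].
Step i=1: Q has 1 at row 1, column 1; remove that cell from P, ejecting 4. So w(1) = 4. P is now [].

So w = 4 8 2 3 5 1 7 6.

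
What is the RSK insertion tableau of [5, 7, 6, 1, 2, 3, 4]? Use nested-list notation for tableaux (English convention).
Insert 5: appended to row 1. P = [[5]].
Insert 7: appended to row 1. P = [[5, 7]].
Insert 6: 6 bumps 7 from row 1; 7 starts row 2. P = [[5, 6], [7]].
Insert 1: 1 bumps 5 from row 1; 5 bumps 7 from row 2; 7 starts row 3. P = [[1, 6], [5], [7]].
Insert 2: 2 bumps 6 from row 1; 6 appends to row 2. P = [[1, 2], [5, 6], [7]].
Insert 3: appended to row 1. P = [[1, 2, 3], [5, 6], [7]].
Insert 4: appended to row 1. P = [[1, 2, 3, 4], [5, 6], [7]].

So P = [[1, 2, 3, 4], [5, 6], [7]].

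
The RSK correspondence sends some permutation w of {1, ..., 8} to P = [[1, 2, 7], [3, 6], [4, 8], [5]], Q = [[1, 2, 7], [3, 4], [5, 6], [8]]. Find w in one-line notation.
Reverse the RSK construction: for i from n down to 1, find the cell of Q containing i, remove the entry at that cell from P, and reverse-bump it up through P; the value ejected from row 1 is w(i).

Step i=8: Q has 8 at row 4, column 1; remove 5 from row 4 of P and reverse-bump: 5 enters row 3 and ejects 4; 4 enters row 2 and ejects 3; 3 enters row 1 and ejects 2. So w(8) = 2. P is now [[1, 3, 7], [4, 6], [5, 8]].
Step i=7: Q has 7 at row 1, column 3; remove that cell from P, ejecting 7. So w(7) = 7. P is now [[1, 3], [4, 6], [5, 8]].
Step i=6: Q has 6 at row 3, column 2; remove 8 from row 3 of P and reverse-bump: 8 enters row 2 and ejects 6; 6 enters row 1 and ejects 3. So w(6) = 3. P is now [[1, 6], [4, 8], [5]].
Step i=5: Q has 5 at row 3, column 1; remove 5 from row 3 of P and reverse-bump: 5 enters row 2 and ejects 4; 4 enters row 1 and ejects 1. So w(5) = 1. P is now [[4, 6], [5, 8]].
Step i=4: Q has 4 at row 2, column 2; remove 8 from row 2 of P and reverse-bump: 8 enters row 1 and ejects 6. So w(4) = 6. P is now [[4, 8], [5]].
Step i=3: Q has 3 at row 2, column 1; remove 5 from row 2 of P and reverse-bump: 5 enters row 1 and ejects 4. So w(3) = 4. P is now [[5, 8]].
Step i=2: Q has 2 at row 1, column 2; remove that cell from P, ejecting 8. So w(2) = 8. P is now [[5]].
Step i=1: Q has 1 at row 1, column 1; remove that cell from P, ejecting 5. So w(1) = 5. P is now [].

So w = 5 8 4 6 1 3 7 2.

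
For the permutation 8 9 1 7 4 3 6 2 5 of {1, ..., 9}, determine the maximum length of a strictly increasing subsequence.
3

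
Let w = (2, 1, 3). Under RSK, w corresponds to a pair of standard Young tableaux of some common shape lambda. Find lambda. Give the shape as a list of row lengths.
[2, 1]

Row-insert each entry into an empty tableau.

After inserting 2: P = [[2]].
After inserting 1: P = [[1], [2]].
After inserting 3: P = [[1, 3], [2]].

The final insertion tableau P = [[1, 3], [2]] has shape [2, 1].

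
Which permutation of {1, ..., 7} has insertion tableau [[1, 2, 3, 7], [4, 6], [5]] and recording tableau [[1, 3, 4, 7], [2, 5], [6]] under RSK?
Reverse the RSK construction: for i from n down to 1, find the cell of Q containing i, remove the entry at that cell from P, and reverse-bump it up through P; the value ejected from row 1 is w(i).

Step i=7: Q has 7 at row 1, column 4; remove that cell from P, ejecting 7. So w(7) = 7. P is now [[1, 2, 3], [4, 6], [5]].
Step i=6: Q has 6 at row 3, column 1; remove 5 from row 3 of P and reverse-bump: 5 enters row 2 and ejects 4; 4 enters row 1 and ejects 3. So w(6) = 3. P is now [[1, 2, 4], [5, 6]].
Step i=5: Q has 5 at row 2, column 2; remove 6 from row 2 of P and reverse-bump: 6 enters row 1 and ejects 4. So w(5) = 4. P is now [[1, 2, 6], [5]].
Step i=4: Q has 4 at row 1, column 3; remove that cell from P, ejecting 6. So w(4) = 6. P is now [[1, 2], [5]].
Step i=3: Q has 3 at row 1, column 2; remove that cell from P, ejecting 2. So w(3) = 2. P is now [[1], [5]].
Step i=2: Q has 2 at row 2, column 1; remove 5 from row 2 of P and reverse-bump: 5 enters row 1 and ejects 1. So w(2) = 1. P is now [[5]].
Step i=1: Q has 1 at row 1, column 1; remove that cell from P, ejecting 5. So w(1) = 5. P is now [].

So w = 5 1 2 6 4 3 7.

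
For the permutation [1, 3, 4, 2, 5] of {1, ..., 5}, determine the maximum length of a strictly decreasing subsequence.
2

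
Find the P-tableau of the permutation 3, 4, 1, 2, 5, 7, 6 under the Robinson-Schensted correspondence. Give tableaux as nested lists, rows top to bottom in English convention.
Insert 3: appended to row 1. P = [[3]].
Insert 4: appended to row 1. P = [[3, 4]].
Insert 1: 1 bumps 3 from row 1; 3 starts row 2. P = [[1, 4], [3]].
Insert 2: 2 bumps 4 from row 1; 4 appends to row 2. P = [[1, 2], [3, 4]].
Insert 5: appended to row 1. P = [[1, 2, 5], [3, 4]].
Insert 7: appended to row 1. P = [[1, 2, 5, 7], [3, 4]].
Insert 6: 6 bumps 7 from row 1; 7 appends to row 2. P = [[1, 2, 5, 6], [3, 4, 7]].

So P = [[1, 2, 5, 6], [3, 4, 7]].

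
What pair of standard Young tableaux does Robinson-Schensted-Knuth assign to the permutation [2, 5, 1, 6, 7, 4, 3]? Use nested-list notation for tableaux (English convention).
Insert each entry of the permutation into P by Schensted row insertion, recording in Q the position of each new cell.

After inserting 2: P = [[2]].
After inserting 5: P = [[2, 5]].
After inserting 1: P = [[1, 5], [2]].
After inserting 6: P = [[1, 5, 6], [2]].
After inserting 7: P = [[1, 5, 6, 7], [2]].
After inserting 4: P = [[1, 4, 6, 7], [2, 5]].
After inserting 3: P = [[1, 3, 6, 7], [2, 4], [5]].

So P = [[1, 3, 6, 7], [2, 4], [5]], Q = [[1, 2, 4, 5], [3, 6], [7]].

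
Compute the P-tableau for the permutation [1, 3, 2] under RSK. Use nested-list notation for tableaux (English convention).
Insert 1: appended to row 1. P = [[1]].
Insert 3: appended to row 1. P = [[1, 3]].
Insert 2: 2 bumps 3 from row 1; 3 starts row 2. P = [[1, 2], [3]].

So P = [[1, 2], [3]].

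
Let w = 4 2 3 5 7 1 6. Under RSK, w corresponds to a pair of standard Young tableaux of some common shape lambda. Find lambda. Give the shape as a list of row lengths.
[4, 2, 1]

RSK row insertion gives P = [[1, 3, 5, 6], [2, 7], [4]], which has shape [4, 2, 1].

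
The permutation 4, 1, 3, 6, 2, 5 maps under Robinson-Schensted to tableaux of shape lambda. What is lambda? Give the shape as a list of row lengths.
RSK row insertion gives P = [[1, 2, 5], [3, 6], [4]], which has shape [3, 2, 1].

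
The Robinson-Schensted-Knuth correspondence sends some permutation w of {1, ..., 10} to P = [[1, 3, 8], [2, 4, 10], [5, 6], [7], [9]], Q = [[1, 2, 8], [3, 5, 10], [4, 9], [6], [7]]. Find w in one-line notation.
Reverse the RSK construction: for i from n down to 1, find the cell of Q containing i, remove the entry at that cell from P, and reverse-bump it up through P; the value ejected from row 1 is w(i).

Step i=10: Q has 10 at row 2, column 3; remove 10 from row 2 of P and reverse-bump: 10 enters row 1 and ejects 8. So w(10) = 8. P is now [[1, 3, 10], [2, 4], [5, 6], [7], [9]].
Step i=9: Q has 9 at row 3, column 2; remove 6 from row 3 of P and reverse-bump: 6 enters row 2 and ejects 4; 4 enters row 1 and ejects 3. So w(9) = 3. P is now [[1, 4, 10], [2, 6], [5], [7], [9]].
Step i=8: Q has 8 at row 1, column 3; remove that cell from P, ejecting 10. So w(8) = 10. P is now [[1, 4], [2, 6], [5], [7], [9]].
Step i=7: Q has 7 at row 5, column 1; remove 9 from row 5 of P and reverse-bump: 9 enters row 4 and ejects 7; 7 enters row 3 and ejects 5; 5 enters row 2 and ejects 2; 2 enters row 1 and ejects 1. So w(7) = 1. P is now [[2, 4], [5, 6], [7], [9]].
Step i=6: Q has 6 at row 4, column 1; remove 9 from row 4 of P and reverse-bump: 9 enters row 3 and ejects 7; 7 enters row 2 and ejects 6; 6 enters row 1 and ejects 4. So w(6) = 4. P is now [[2, 6], [5, 7], [9]].
Step i=5: Q has 5 at row 2, column 2; remove 7 from row 2 of P and reverse-bump: 7 enters row 1 and ejects 6. So w(5) = 6. P is now [[2, 7], [5], [9]].
Step i=4: Q has 4 at row 3, column 1; remove 9 from row 3 of P and reverse-bump: 9 enters row 2 and ejects 5; 5 enters row 1 and ejects 2. So w(4) = 2. P is now [[5, 7], [9]].
Step i=3: Q has 3 at row 2, column 1; remove 9 from row 2 of P and reverse-bump: 9 enters row 1 and ejects 7. So w(3) = 7. P is now [[5, 9]].
Step i=2: Q has 2 at row 1, column 2; remove that cell from P, ejecting 9. So w(2) = 9. P is now [[5]].
Step i=1: Q has 1 at row 1, column 1; remove that cell from P, ejecting 5. So w(1) = 5. P is now [].

So w = 5 9 7 2 6 4 1 10 3 8.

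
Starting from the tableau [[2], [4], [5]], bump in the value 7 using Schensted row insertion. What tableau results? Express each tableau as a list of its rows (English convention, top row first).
[[2, 7], [4], [5]]

7 is larger than every entry of row 1, so it is appended to row 1. The new tableau is [[2, 7], [4], [5]].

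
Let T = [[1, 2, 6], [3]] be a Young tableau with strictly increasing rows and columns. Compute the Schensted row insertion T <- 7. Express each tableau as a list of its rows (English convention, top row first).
[[1, 2, 6, 7], [3]]

7 is larger than every entry of row 1, so it is appended to row 1. The new tableau is [[1, 2, 6, 7], [3]].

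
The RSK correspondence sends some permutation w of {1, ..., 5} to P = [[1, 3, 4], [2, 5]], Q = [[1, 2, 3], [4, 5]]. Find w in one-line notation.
2 3 5 1 4

Reverse the RSK construction: for i from n down to 1, find the cell of Q containing i, remove the entry at that cell from P, and reverse-bump it up through P; the value ejected from row 1 is w(i).

Step i=5: Q has 5 at row 2, column 2; remove 5 from row 2 of P and reverse-bump: 5 enters row 1 and ejects 4. So w(5) = 4. P is now [[1, 3, 5], [2]].
Step i=4: Q has 4 at row 2, column 1; remove 2 from row 2 of P and reverse-bump: 2 enters row 1 and ejects 1. So w(4) = 1. P is now [[2, 3, 5]].
Step i=3: Q has 3 at row 1, column 3; remove that cell from P, ejecting 5. So w(3) = 5. P is now [[2, 3]].
Step i=2: Q has 2 at row 1, column 2; remove that cell from P, ejecting 3. So w(2) = 3. P is now [[2]].
Step i=1: Q has 1 at row 1, column 1; remove that cell from P, ejecting 2. So w(1) = 2. P is now [].

So w = 2 3 5 1 4.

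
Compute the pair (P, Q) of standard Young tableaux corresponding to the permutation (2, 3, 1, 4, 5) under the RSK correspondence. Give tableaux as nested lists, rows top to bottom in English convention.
P = [[1, 3, 4, 5], [2]], Q = [[1, 2, 4, 5], [3]]

Insert each entry of the permutation into P by Schensted row insertion, recording in Q the position of each new cell.

Insert 2: appended to row 1. P = [[2]].
Insert 3: appended to row 1. P = [[2, 3]].
Insert 1: 1 bumps 2 from row 1; 2 starts row 2. P = [[1, 3], [2]].
Insert 4: appended to row 1. P = [[1, 3, 4], [2]].
Insert 5: appended to row 1. P = [[1, 3, 4, 5], [2]].

So P = [[1, 3, 4, 5], [2]], Q = [[1, 2, 4, 5], [3]].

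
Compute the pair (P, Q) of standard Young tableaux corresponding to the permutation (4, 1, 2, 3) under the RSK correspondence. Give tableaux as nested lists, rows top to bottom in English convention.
Insert each entry of the permutation into P by Schensted row insertion, recording in Q the position of each new cell.

Insert 4: appended to row 1. P = [[4]].
Insert 1: 1 bumps 4 from row 1; 4 starts row 2. P = [[1], [4]].
Insert 2: appended to row 1. P = [[1, 2], [4]].
Insert 3: appended to row 1. P = [[1, 2, 3], [4]].

So P = [[1, 2, 3], [4]], Q = [[1, 3, 4], [2]].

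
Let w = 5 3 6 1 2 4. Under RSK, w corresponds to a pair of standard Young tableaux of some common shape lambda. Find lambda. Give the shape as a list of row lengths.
[3, 2, 1]

RSK row insertion gives P = [[1, 2, 4], [3, 6], [5]], which has shape [3, 2, 1].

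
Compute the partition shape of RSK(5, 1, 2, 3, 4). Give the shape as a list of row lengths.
[4, 1]

Row-insert each entry into an empty tableau.

After inserting 5: P = [[5]].
After inserting 1: P = [[1], [5]].
After inserting 2: P = [[1, 2], [5]].
After inserting 3: P = [[1, 2, 3], [5]].
After inserting 4: P = [[1, 2, 3, 4], [5]].

The final insertion tableau P = [[1, 2, 3, 4], [5]] has shape [4, 1].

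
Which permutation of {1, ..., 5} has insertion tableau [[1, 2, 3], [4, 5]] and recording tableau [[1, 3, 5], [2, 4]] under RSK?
Reverse the RSK construction: for i from n down to 1, find the cell of Q containing i, remove the entry at that cell from P, and reverse-bump it up through P; the value ejected from row 1 is w(i).

Step i=5: Q has 5 at row 1, column 3; remove that cell from P, ejecting 3. So w(5) = 3. P is now [[1, 2], [4, 5]].
Step i=4: Q has 4 at row 2, column 2; remove 5 from row 2 of P and reverse-bump: 5 enters row 1 and ejects 2. So w(4) = 2. P is now [[1, 5], [4]].
Step i=3: Q has 3 at row 1, column 2; remove that cell from P, ejecting 5. So w(3) = 5. P is now [[1], [4]].
Step i=2: Q has 2 at row 2, column 1; remove 4 from row 2 of P and reverse-bump: 4 enters row 1 and ejects 1. So w(2) = 1. P is now [[4]].
Step i=1: Q has 1 at row 1, column 1; remove that cell from P, ejecting 4. So w(1) = 4. P is now [].

So w = 4 1 5 2 3.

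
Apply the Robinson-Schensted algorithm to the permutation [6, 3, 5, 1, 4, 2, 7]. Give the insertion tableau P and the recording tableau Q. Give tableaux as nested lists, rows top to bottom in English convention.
P = [[1, 2, 7], [3, 4], [5], [6]], Q = [[1, 3, 7], [2, 5], [4], [6]]

Insert each entry of the permutation into P by Schensted row insertion, recording in Q the position of each new cell.

Insert 6: appended to row 1. P = [[6]].
Insert 3: 3 bumps 6 from row 1; 6 starts row 2. P = [[3], [6]].
Insert 5: appended to row 1. P = [[3, 5], [6]].
Insert 1: 1 bumps 3 from row 1; 3 bumps 6 from row 2; 6 starts row 3. P = [[1, 5], [3], [6]].
Insert 4: 4 bumps 5 from row 1; 5 appends to row 2. P = [[1, 4], [3, 5], [6]].
Insert 2: 2 bumps 4 from row 1; 4 bumps 5 from row 2; 5 bumps 6 from row 3; 6 starts row 4. P = [[1, 2], [3, 4], [5], [6]].
Insert 7: appended to row 1. P = [[1, 2, 7], [3, 4], [5], [6]].

So P = [[1, 2, 7], [3, 4], [5], [6]], Q = [[1, 3, 7], [2, 5], [4], [6]].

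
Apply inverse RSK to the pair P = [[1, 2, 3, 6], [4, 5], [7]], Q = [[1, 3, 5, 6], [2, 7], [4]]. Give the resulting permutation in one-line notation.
7 1 4 2 5 6 3

Reverse the RSK construction: for i from n down to 1, find the cell of Q containing i, remove the entry at that cell from P, and reverse-bump it up through P; the value ejected from row 1 is w(i).

Step i=7: Q has 7 at row 2, column 2; remove 5 from row 2 of P and reverse-bump: 5 enters row 1 and ejects 3. So w(7) = 3. P is now [[1, 2, 5, 6], [4], [7]].
Step i=6: Q has 6 at row 1, column 4; remove that cell from P, ejecting 6. So w(6) = 6. P is now [[1, 2, 5], [4], [7]].
Step i=5: Q has 5 at row 1, column 3; remove that cell from P, ejecting 5. So w(5) = 5. P is now [[1, 2], [4], [7]].
Step i=4: Q has 4 at row 3, column 1; remove 7 from row 3 of P and reverse-bump: 7 enters row 2 and ejects 4; 4 enters row 1 and ejects 2. So w(4) = 2. P is now [[1, 4], [7]].
Step i=3: Q has 3 at row 1, column 2; remove that cell from P, ejecting 4. So w(3) = 4. P is now [[1], [7]].
Step i=2: Q has 2 at row 2, column 1; remove 7 from row 2 of P and reverse-bump: 7 enters row 1 and ejects 1. So w(2) = 1. P is now [[7]].
Step i=1: Q has 1 at row 1, column 1; remove that cell from P, ejecting 7. So w(1) = 7. P is now [].

So w = 7 1 4 2 5 6 3.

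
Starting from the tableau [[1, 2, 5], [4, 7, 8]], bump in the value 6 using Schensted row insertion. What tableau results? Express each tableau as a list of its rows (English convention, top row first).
6 is larger than every entry of row 1, so it is appended to row 1. The new tableau is [[1, 2, 5, 6], [4, 7, 8]].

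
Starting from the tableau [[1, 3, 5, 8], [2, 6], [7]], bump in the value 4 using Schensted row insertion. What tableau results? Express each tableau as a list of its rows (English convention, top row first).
[[1, 3, 4, 8], [2, 5], [6], [7]]

In row 1, 4 replaces 5 (the leftmost entry greater than 4); 5 is bumped to row 2. In row 2, 5 replaces 6 (the leftmost entry greater than 5); 6 is bumped to row 3. In row 3, 6 replaces 7 (the leftmost entry greater than 6); 7 is bumped to row 4. 7 starts a new row 4. The new tableau is [[1, 3, 4, 8], [2, 5], [6], [7]].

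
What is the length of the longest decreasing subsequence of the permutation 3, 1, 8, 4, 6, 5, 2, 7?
4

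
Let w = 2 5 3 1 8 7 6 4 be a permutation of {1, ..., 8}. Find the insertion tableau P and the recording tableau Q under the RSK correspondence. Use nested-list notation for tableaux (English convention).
P = [[1, 3, 4], [2, 6], [5, 7], [8]], Q = [[1, 2, 5], [3, 6], [4, 7], [8]]

Insert each entry of the permutation into P by Schensted row insertion, recording in Q the position of each new cell.

After inserting 2: P = [[2]].
After inserting 5: P = [[2, 5]].
After inserting 3: P = [[2, 3], [5]].
After inserting 1: P = [[1, 3], [2], [5]].
After inserting 8: P = [[1, 3, 8], [2], [5]].
After inserting 7: P = [[1, 3, 7], [2, 8], [5]].
After inserting 6: P = [[1, 3, 6], [2, 7], [5, 8]].
After inserting 4: P = [[1, 3, 4], [2, 6], [5, 7], [8]].

So P = [[1, 3, 4], [2, 6], [5, 7], [8]], Q = [[1, 2, 5], [3, 6], [4, 7], [8]].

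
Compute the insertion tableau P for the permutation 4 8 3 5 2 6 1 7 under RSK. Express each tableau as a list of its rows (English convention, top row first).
Insert 4: appended to row 1. P = [[4]].
Insert 8: appended to row 1. P = [[4, 8]].
Insert 3: 3 bumps 4 from row 1; 4 starts row 2. P = [[3, 8], [4]].
Insert 5: 5 bumps 8 from row 1; 8 appends to row 2. P = [[3, 5], [4, 8]].
Insert 2: 2 bumps 3 from row 1; 3 bumps 4 from row 2; 4 starts row 3. P = [[2, 5], [3, 8], [4]].
Insert 6: appended to row 1. P = [[2, 5, 6], [3, 8], [4]].
Insert 1: 1 bumps 2 from row 1; 2 bumps 3 from row 2; 3 bumps 4 from row 3; 4 starts row 4. P = [[1, 5, 6], [2, 8], [3], [4]].
Insert 7: appended to row 1. P = [[1, 5, 6, 7], [2, 8], [3], [4]].

So P = [[1, 5, 6, 7], [2, 8], [3], [4]].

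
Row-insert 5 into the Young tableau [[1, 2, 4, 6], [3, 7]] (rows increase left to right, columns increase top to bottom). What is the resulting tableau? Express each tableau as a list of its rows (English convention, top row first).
[[1, 2, 4, 5], [3, 6], [7]]

In row 1, 5 replaces 6 (the leftmost entry greater than 5); 6 is bumped to row 2. In row 2, 6 replaces 7 (the leftmost entry greater than 6); 7 is bumped to row 3. 7 starts a new row 3. The new tableau is [[1, 2, 4, 5], [3, 6], [7]].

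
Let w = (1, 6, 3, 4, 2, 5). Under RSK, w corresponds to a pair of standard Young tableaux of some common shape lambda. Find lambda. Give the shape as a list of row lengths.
Row-insert each entry into an empty tableau.

After inserting 1: P = [[1]].
After inserting 6: P = [[1, 6]].
After inserting 3: P = [[1, 3], [6]].
After inserting 4: P = [[1, 3, 4], [6]].
After inserting 2: P = [[1, 2, 4], [3], [6]].
After inserting 5: P = [[1, 2, 4, 5], [3], [6]].

The final insertion tableau P = [[1, 2, 4, 5], [3], [6]] has shape [4, 1, 1].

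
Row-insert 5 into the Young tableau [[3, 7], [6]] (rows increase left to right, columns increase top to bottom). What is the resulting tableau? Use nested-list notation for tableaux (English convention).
In row 1, 5 replaces 7 (the leftmost entry greater than 5); 7 is bumped to row 2. 7 is appended to row 2. The new tableau is [[3, 5], [6, 7]].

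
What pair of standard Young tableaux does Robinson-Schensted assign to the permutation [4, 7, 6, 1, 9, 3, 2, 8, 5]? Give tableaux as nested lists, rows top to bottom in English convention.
Insert each entry of the permutation into P by Schensted row insertion, recording in Q the position of each new cell.

Insert 4: appended to row 1. P = [[4]], Q = [[1]].
Insert 7: appended to row 1. P = [[4, 7]], Q = [[1, 2]].
Insert 6: 6 bumps 7 from row 1; 7 starts row 2. P = [[4, 6], [7]], Q = [[1, 2], [3]].
Insert 1: 1 bumps 4 from row 1; 4 bumps 7 from row 2; 7 starts row 3. P = [[1, 6], [4], [7]], Q = [[1, 2], [3], [4]].
Insert 9: appended to row 1. P = [[1, 6, 9], [4], [7]], Q = [[1, 2, 5], [3], [4]].
Insert 3: 3 bumps 6 from row 1; 6 appends to row 2. P = [[1, 3, 9], [4, 6], [7]], Q = [[1, 2, 5], [3, 6], [4]].
Insert 2: 2 bumps 3 from row 1; 3 bumps 4 from row 2; 4 bumps 7 from row 3; 7 starts row 4. P = [[1, 2, 9], [3, 6], [4], [7]], Q = [[1, 2, 5], [3, 6], [4], [7]].
Insert 8: 8 bumps 9 from row 1; 9 appends to row 2. P = [[1, 2, 8], [3, 6, 9], [4], [7]], Q = [[1, 2, 5], [3, 6, 8], [4], [7]].
Insert 5: 5 bumps 8 from row 1; 8 bumps 9 from row 2; 9 appends to row 3. P = [[1, 2, 5], [3, 6, 8], [4, 9], [7]], Q = [[1, 2, 5], [3, 6, 8], [4, 9], [7]].

So P = [[1, 2, 5], [3, 6, 8], [4, 9], [7]], Q = [[1, 2, 5], [3, 6, 8], [4, 9], [7]].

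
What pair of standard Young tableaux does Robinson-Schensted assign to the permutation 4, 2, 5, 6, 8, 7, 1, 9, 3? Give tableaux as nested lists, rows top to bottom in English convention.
Insert each entry of the permutation into P by Schensted row insertion, recording in Q the position of each new cell.

Insert 4: appended to row 1. P = [[4]].
Insert 2: 2 bumps 4 from row 1; 4 starts row 2. P = [[2], [4]].
Insert 5: appended to row 1. P = [[2, 5], [4]].
Insert 6: appended to row 1. P = [[2, 5, 6], [4]].
Insert 8: appended to row 1. P = [[2, 5, 6, 8], [4]].
Insert 7: 7 bumps 8 from row 1; 8 appends to row 2. P = [[2, 5, 6, 7], [4, 8]].
Insert 1: 1 bumps 2 from row 1; 2 bumps 4 from row 2; 4 starts row 3. P = [[1, 5, 6, 7], [2, 8], [4]].
Insert 9: appended to row 1. P = [[1, 5, 6, 7, 9], [2, 8], [4]].
Insert 3: 3 bumps 5 from row 1; 5 bumps 8 from row 2; 8 appends to row 3. P = [[1, 3, 6, 7, 9], [2, 5], [4, 8]].

So P = [[1, 3, 6, 7, 9], [2, 5], [4, 8]], Q = [[1, 3, 4, 5, 8], [2, 6], [7, 9]].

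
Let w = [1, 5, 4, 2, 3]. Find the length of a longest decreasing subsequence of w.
3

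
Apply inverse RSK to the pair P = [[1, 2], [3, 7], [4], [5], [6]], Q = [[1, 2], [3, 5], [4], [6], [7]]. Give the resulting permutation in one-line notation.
6 7 5 1 4 3 2

Reverse the RSK construction: for i from n down to 1, find the cell of Q containing i, remove the entry at that cell from P, and reverse-bump it up through P; the value ejected from row 1 is w(i).

Step i=7: Q has 7 at row 5, column 1; remove 6 from row 5 of P and reverse-bump: 6 enters row 4 and ejects 5; 5 enters row 3 and ejects 4; 4 enters row 2 and ejects 3; 3 enters row 1 and ejects 2. So w(7) = 2. P is now [[1, 3], [4, 7], [5], [6]].
Step i=6: Q has 6 at row 4, column 1; remove 6 from row 4 of P and reverse-bump: 6 enters row 3 and ejects 5; 5 enters row 2 and ejects 4; 4 enters row 1 and ejects 3. So w(6) = 3. P is now [[1, 4], [5, 7], [6]].
Step i=5: Q has 5 at row 2, column 2; remove 7 from row 2 of P and reverse-bump: 7 enters row 1 and ejects 4. So w(5) = 4. P is now [[1, 7], [5], [6]].
Step i=4: Q has 4 at row 3, column 1; remove 6 from row 3 of P and reverse-bump: 6 enters row 2 and ejects 5; 5 enters row 1 and ejects 1. So w(4) = 1. P is now [[5, 7], [6]].
Step i=3: Q has 3 at row 2, column 1; remove 6 from row 2 of P and reverse-bump: 6 enters row 1 and ejects 5. So w(3) = 5. P is now [[6, 7]].
Step i=2: Q has 2 at row 1, column 2; remove that cell from P, ejecting 7. So w(2) = 7. P is now [[6]].
Step i=1: Q has 1 at row 1, column 1; remove that cell from P, ejecting 6. So w(1) = 6. P is now [].

So w = 6 7 5 1 4 3 2.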